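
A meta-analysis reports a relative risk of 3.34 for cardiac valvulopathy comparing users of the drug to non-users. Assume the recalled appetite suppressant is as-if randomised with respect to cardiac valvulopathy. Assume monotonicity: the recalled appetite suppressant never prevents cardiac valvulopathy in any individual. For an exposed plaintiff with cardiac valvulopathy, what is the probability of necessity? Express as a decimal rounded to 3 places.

Under exogeneity and monotonicity, PN = (RR − 1) / RR = 1 − 1/RR.
PN = (3.34 − 1) / 3.34 = 2.34 / 3.34 ≈ 0.7006

PN ≈ 0.701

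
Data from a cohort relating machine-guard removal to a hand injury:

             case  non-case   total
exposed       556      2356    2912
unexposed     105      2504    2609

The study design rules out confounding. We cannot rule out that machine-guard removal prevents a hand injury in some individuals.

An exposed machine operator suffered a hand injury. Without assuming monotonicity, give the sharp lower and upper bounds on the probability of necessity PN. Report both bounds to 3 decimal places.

p₁ = P(outcome | exposed) = 556/2912 = 0.19093
p₀ = P(outcome | unexposed) = 105/2609 = 0.040245
Under exogeneity alone the bounds on PN are max{0,(p₁−p₀)/p₁} ≤ PN ≤ min{1,(1−p₀)/p₁}.
  lower = (p₁ − p₀)/p₁ = 0.15069 / 0.19093 ≈ 0.7892
  upper = min{1, (1 − p₀)/p₁} = 0.95975 / 0.19093 ≈ 5.0266 → capped at 1

0.789 ≤ PN ≤ 1.000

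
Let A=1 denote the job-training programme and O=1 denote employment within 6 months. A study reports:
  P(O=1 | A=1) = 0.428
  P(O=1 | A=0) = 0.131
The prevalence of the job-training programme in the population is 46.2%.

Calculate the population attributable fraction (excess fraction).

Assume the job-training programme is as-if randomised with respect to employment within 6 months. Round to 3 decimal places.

Let p₁ = 0.428, p₀ = 0.131.
Overall risk P(Y=1) = π·p₁ + (1−π)·p₀ = 0.462×0.428 + 0.538×0.131 = 0.26821.
Under exogeneity, PAF = [P(Y=1) − p₀] / P(Y=1).
PAF = (0.26821 − 0.131) / 0.26821 ≈ 0.5116

PAF ≈ 0.512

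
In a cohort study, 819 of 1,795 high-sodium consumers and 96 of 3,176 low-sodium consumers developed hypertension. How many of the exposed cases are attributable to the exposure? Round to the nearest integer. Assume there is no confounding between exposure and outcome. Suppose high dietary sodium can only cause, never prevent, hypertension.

p₁ = P(outcome | exposed) = 819/1795 = 0.45627
p₀ = P(outcome | unexposed) = 96/3176 = 0.030227
PN = (p₁ − p₀)/p₁ = (0.45627 − 0.030227) / 0.45627 ≈ 0.93375.
Attributable cases ≈ PN × (exposed cases) = 0.93375 × 819 ≈ 764.74.

about 765 cases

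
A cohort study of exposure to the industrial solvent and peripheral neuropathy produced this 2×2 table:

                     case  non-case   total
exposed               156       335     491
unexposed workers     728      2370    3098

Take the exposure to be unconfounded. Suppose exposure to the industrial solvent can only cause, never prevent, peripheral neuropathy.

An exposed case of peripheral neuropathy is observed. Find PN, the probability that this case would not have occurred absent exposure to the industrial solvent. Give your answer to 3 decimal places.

PN ≈ 0.260

p₁ = P(outcome | exposed) = 156/491 = 0.31772
p₀ = P(outcome | unexposed) = 728/3098 = 0.23499
Under exogeneity and monotonicity, PN = (p₁ − p₀)/p₁.
PN = (0.31772 − 0.23499) / 0.31772 ≈ 0.2604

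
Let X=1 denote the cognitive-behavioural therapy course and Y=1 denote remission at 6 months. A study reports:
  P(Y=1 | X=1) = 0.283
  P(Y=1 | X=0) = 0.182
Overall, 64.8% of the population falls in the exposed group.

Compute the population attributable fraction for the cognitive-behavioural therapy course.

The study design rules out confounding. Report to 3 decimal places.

PAF ≈ 0.264

Let p₁ = 0.283, p₀ = 0.182.
Overall risk P(Y=1) = π·p₁ + (1−π)·p₀ = 0.648×0.283 + 0.352×0.182 = 0.24745.
Under exogeneity, PAF = [P(Y=1) − p₀] / P(Y=1).
PAF = (0.24745 − 0.182) / 0.24745 ≈ 0.2645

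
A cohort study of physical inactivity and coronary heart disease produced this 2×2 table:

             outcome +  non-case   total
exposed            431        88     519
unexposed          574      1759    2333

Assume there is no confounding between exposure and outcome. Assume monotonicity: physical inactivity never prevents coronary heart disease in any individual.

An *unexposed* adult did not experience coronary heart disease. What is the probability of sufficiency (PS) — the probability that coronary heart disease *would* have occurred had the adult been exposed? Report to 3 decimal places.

p₁ = P(outcome | exposed) = 431/519 = 0.83044
p₀ = P(outcome | unexposed) = 574/2333 = 0.24604
Under exogeneity and monotonicity, PS = (p₁ − p₀) / (1 − p₀).
PS = (0.83044 − 0.24604) / (1 − 0.24604) = 0.58441 / 0.75396 ≈ 0.7751

PS ≈ 0.775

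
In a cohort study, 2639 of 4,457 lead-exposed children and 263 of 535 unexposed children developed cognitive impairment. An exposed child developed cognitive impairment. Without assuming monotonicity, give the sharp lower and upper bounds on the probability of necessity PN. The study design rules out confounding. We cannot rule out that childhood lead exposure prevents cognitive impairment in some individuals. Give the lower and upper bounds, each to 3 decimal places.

0.170 ≤ PN ≤ 0.859

p₁ = P(outcome | exposed) = 2639/4457 = 0.5921
p₀ = P(outcome | unexposed) = 263/535 = 0.49159
Under exogeneity alone the bounds on PN are max{0,(p₁−p₀)/p₁} ≤ PN ≤ min{1,(1−p₀)/p₁}.
  lower = (p₁ − p₀)/p₁ = 0.10051 / 0.5921 ≈ 0.1698
  upper = min{1, (1 − p₀)/p₁} = 0.50841 / 0.5921 ≈ 0.8587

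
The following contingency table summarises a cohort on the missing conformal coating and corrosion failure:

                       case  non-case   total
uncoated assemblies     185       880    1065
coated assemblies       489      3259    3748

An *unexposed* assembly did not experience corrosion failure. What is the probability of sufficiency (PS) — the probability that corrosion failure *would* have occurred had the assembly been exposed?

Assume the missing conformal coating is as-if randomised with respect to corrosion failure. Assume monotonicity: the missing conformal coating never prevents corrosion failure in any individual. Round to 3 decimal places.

PS ≈ 0.050

p₁ = P(outcome | exposed) = 185/1065 = 0.17371
p₀ = P(outcome | unexposed) = 489/3748 = 0.13047
Under exogeneity and monotonicity, PS = (p₁ − p₀) / (1 − p₀).
PS = (0.17371 − 0.13047) / (1 − 0.13047) = 0.043239 / 0.86953 ≈ 0.0497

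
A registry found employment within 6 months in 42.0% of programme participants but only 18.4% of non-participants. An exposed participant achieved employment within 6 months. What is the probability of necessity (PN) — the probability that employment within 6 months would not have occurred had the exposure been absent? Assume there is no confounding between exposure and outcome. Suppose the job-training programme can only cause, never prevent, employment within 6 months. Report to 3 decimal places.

p₁ = 0.42, p₀ = 0.184.
Under exogeneity and monotonicity, PN = (p₁ − p₀) / p₁.
PN = (0.42 − 0.184) / 0.42 = 0.236 / 0.42 ≈ 0.5619

PN ≈ 0.562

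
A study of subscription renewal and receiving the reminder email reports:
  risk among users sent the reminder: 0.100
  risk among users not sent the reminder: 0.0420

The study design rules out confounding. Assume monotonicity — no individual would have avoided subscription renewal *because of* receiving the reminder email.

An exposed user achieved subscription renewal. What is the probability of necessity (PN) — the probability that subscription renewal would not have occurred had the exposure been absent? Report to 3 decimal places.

PN ≈ 0.580

Let p₁ = 0.1, p₀ = 0.042.
Under exogeneity and monotonicity, PN = (p₁ − p₀) / p₁.
PN = (0.1 − 0.042) / 0.1 = 0.058 / 0.1 ≈ 0.5800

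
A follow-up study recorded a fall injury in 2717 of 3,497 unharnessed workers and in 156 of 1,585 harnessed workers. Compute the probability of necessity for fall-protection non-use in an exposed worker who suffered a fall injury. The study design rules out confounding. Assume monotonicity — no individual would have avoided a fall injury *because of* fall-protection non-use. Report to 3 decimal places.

PN ≈ 0.873

p₁ = P(outcome | exposed) = 2717/3497 = 0.77695
p₀ = P(outcome | unexposed) = 156/1585 = 0.098423
Under exogeneity and monotonicity, PN = (p₁ − p₀) / p₁.
PN = (0.77695 − 0.098423) / 0.77695 = 0.67853 / 0.77695 ≈ 0.8733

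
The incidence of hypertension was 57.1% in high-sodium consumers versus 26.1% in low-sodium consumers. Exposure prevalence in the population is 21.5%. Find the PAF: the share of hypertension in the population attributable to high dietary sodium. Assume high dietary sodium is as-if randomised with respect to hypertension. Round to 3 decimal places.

PAF ≈ 0.203

p₁ = 0.571, p₀ = 0.261.
Overall risk P(Y=1) = π·p₁ + (1−π)·p₀ = 0.215×0.571 + 0.785×0.261 = 0.32765.
Under exogeneity, PAF = [P(Y=1) − p₀] / P(Y=1).
PAF = (0.32765 − 0.261) / 0.32765 ≈ 0.2034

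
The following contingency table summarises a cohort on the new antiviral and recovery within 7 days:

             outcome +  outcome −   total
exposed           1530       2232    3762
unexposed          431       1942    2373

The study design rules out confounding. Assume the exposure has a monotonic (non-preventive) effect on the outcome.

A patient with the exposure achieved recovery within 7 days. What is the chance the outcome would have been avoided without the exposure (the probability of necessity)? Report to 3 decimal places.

p₁ = P(outcome | exposed) = 1530/3762 = 0.4067
p₀ = P(outcome | unexposed) = 431/2373 = 0.18163
Under exogeneity and monotonicity, PN = (p₁ − p₀) / p₁.
PN = (0.4067 − 0.18163) / 0.4067 = 0.22507 / 0.4067 ≈ 0.5534

PN ≈ 0.553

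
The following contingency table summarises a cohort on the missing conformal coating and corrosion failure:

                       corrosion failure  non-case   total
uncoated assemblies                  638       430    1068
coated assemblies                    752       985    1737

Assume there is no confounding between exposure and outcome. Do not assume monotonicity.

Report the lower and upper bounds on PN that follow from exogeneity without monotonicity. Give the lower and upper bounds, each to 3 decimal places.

0.275 ≤ PN ≤ 0.949

p₁ = P(outcome | exposed) = 638/1068 = 0.59738
p₀ = P(outcome | unexposed) = 752/1737 = 0.43293
Under exogeneity alone the bounds on PN are max{0,(p₁−p₀)/p₁} ≤ PN ≤ min{1,(1−p₀)/p₁}.
  lower = (p₁ − p₀)/p₁ = 0.16445 / 0.59738 ≈ 0.2753
  upper = min{1, (1 − p₀)/p₁} = 0.56707 / 0.59738 ≈ 0.9493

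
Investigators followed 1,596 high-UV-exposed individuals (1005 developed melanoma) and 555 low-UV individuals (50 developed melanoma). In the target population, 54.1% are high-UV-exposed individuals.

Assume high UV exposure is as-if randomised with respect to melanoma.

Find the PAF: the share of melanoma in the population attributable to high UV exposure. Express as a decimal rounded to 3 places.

p₁ = P(outcome | exposed) = 1005/1596 = 0.6297
p₀ = P(outcome | unexposed) = 50/555 = 0.09009
Overall risk P(Y=1) = π·p₁ + (1−π)·p₀ = 0.541×0.6297 + 0.459×0.09009 = 0.38202.
Under exogeneity, PAF = [P(Y=1) − p₀] / P(Y=1).
PAF = (0.38202 − 0.09009) / 0.38202 ≈ 0.7642

PAF ≈ 0.764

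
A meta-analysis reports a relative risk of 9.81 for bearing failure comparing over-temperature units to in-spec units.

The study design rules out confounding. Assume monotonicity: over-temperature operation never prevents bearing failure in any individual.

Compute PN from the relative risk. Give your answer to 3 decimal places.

Under exogeneity and monotonicity, PN = (RR − 1) / RR = 1 − 1/RR.
PN = (9.81 − 1) / 9.81 = 8.81 / 9.81 ≈ 0.8981

PN ≈ 0.898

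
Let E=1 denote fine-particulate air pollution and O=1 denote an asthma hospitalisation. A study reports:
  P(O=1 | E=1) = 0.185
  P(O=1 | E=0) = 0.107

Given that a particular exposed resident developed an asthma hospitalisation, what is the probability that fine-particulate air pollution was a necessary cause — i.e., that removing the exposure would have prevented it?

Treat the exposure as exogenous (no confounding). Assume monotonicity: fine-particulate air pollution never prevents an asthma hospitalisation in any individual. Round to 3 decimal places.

PN ≈ 0.422

Let p₁ = 0.185, p₀ = 0.107.
Under exogeneity and monotonicity, PN = (p₁ − p₀) / p₁.
PN = (0.185 − 0.107) / 0.185 = 0.078 / 0.185 ≈ 0.4216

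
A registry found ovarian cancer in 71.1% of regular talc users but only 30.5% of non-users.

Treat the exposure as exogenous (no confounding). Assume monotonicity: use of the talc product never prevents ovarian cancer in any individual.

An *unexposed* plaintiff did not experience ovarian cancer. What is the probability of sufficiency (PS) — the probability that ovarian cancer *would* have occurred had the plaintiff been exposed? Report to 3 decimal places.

p₁ = 0.711, p₀ = 0.305.
Under exogeneity and monotonicity, PS = (p₁ − p₀) / (1 − p₀).
PS = (0.711 − 0.305) / (1 − 0.305) = 0.406 / 0.695 ≈ 0.5842

PS ≈ 0.584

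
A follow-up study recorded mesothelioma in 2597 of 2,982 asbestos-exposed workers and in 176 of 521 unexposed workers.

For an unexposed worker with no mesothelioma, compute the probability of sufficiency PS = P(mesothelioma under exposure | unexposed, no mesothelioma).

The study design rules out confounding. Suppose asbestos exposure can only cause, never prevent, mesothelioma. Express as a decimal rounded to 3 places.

PS ≈ 0.805

p₁ = P(outcome | exposed) = 2597/2982 = 0.87089
p₀ = P(outcome | unexposed) = 176/521 = 0.33781
Under exogeneity and monotonicity, PS = (p₁ − p₀) / (1 − p₀).
PS = (0.87089 − 0.33781) / (1 − 0.33781) = 0.53308 / 0.66219 ≈ 0.8050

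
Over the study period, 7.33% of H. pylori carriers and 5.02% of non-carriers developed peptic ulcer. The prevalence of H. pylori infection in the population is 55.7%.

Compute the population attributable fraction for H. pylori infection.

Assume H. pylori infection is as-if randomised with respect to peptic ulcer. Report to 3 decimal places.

p₁ = 0.0733, p₀ = 0.0502.
Overall risk P(Y=1) = π·p₁ + (1−π)·p₀ = 0.557×0.0733 + 0.443×0.0502 = 0.063067.
Under exogeneity, PAF = [P(Y=1) − p₀] / P(Y=1).
PAF = (0.063067 − 0.0502) / 0.063067 ≈ 0.2040

PAF ≈ 0.204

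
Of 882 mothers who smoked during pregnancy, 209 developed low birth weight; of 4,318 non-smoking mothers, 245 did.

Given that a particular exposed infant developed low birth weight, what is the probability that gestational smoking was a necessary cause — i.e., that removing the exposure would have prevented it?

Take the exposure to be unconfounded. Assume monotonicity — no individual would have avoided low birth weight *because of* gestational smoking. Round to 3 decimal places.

p₁ = P(outcome | exposed) = 209/882 = 0.23696
p₀ = P(outcome | unexposed) = 245/4318 = 0.056739
Under exogeneity and monotonicity, PN = (p₁ − p₀) / p₁.
PN = (0.23696 − 0.056739) / 0.23696 = 0.18022 / 0.23696 ≈ 0.7606

PN ≈ 0.761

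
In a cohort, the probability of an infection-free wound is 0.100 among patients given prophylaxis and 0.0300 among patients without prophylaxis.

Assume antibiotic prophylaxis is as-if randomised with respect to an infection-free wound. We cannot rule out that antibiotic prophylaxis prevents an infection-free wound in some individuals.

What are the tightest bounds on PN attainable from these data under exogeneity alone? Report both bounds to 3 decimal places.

Let p₁ = 0.1, p₀ = 0.03.
Under exogeneity alone the bounds on PN are max{0,(p₁−p₀)/p₁} ≤ PN ≤ min{1,(1−p₀)/p₁}.
  lower = (p₁ − p₀)/p₁ = 0.07 / 0.1 ≈ 0.7000
  upper = min{1, (1 − p₀)/p₁} = 0.97 / 0.1 ≈ 9.7000 → capped at 1

0.700 ≤ PN ≤ 1.000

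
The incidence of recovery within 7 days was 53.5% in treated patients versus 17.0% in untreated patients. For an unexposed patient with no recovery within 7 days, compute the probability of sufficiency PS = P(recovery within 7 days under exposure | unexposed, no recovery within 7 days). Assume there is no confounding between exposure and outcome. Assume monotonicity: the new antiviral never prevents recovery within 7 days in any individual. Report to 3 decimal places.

PS ≈ 0.440

p₁ = 0.535, p₀ = 0.17.
Under exogeneity and monotonicity, PS = (p₁ − p₀) / (1 − p₀).
PS = (0.535 − 0.17) / (1 − 0.17) = 0.365 / 0.83 ≈ 0.4398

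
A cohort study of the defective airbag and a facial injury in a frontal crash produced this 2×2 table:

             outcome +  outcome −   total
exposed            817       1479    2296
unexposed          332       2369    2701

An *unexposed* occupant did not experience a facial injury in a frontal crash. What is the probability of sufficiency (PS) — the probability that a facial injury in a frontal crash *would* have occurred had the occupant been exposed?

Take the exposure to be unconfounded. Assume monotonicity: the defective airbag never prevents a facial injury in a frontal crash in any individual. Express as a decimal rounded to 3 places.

PS ≈ 0.266

p₁ = P(outcome | exposed) = 817/2296 = 0.35584
p₀ = P(outcome | unexposed) = 332/2701 = 0.12292
Under exogeneity and monotonicity, PS = (p₁ − p₀) / (1 − p₀).
PS = (0.35584 − 0.12292) / (1 − 0.12292) = 0.23292 / 0.87708 ≈ 0.2656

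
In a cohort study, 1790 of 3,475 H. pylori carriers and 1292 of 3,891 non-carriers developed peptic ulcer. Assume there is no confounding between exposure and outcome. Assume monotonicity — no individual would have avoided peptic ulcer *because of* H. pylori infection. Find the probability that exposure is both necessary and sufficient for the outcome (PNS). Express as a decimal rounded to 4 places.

PNS ≈ 0.1831

p₁ = P(outcome | exposed) = 1790/3475 = 0.51511
p₀ = P(outcome | unexposed) = 1292/3891 = 0.33205
Under exogeneity and monotonicity, PNS = p₁ − p₀.
PNS = 0.51511 − 0.33205 = 0.18306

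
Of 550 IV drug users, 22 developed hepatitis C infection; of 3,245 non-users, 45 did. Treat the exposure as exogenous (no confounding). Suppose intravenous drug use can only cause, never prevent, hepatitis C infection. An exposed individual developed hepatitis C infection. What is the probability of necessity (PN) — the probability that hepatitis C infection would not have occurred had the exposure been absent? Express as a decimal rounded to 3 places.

PN ≈ 0.653

p₁ = P(outcome | exposed) = 22/550 = 0.04
p₀ = P(outcome | unexposed) = 45/3245 = 0.013867
Under exogeneity and monotonicity, PN = (p₁ − p₀) / p₁.
PN = (0.04 − 0.013867) / 0.04 = 0.026133 / 0.04 ≈ 0.6533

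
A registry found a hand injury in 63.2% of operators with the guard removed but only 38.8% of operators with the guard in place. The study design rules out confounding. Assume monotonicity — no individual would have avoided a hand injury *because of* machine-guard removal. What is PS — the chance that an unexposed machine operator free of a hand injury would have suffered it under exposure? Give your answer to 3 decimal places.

PS ≈ 0.399

p₁ = 0.632, p₀ = 0.388.
Under exogeneity and monotonicity, PS = (p₁ − p₀) / (1 − p₀).
PS = (0.632 − 0.388) / (1 − 0.388) = 0.244 / 0.612 ≈ 0.3987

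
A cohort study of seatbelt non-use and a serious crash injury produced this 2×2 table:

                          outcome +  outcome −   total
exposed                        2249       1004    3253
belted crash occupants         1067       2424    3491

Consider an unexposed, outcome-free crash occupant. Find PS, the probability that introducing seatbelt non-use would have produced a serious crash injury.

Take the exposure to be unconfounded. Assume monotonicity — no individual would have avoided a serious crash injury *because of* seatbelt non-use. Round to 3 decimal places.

PS ≈ 0.556

p₁ = P(outcome | exposed) = 2249/3253 = 0.69136
p₀ = P(outcome | unexposed) = 1067/3491 = 0.30564
Under exogeneity and monotonicity, PS = (p₁ − p₀) / (1 − p₀).
PS = (0.69136 − 0.30564) / (1 − 0.30564) = 0.38572 / 0.69436 ≈ 0.5555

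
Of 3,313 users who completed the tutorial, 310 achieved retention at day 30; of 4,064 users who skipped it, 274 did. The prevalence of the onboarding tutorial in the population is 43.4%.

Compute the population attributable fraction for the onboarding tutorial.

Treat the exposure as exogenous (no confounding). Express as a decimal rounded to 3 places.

p₁ = P(outcome | exposed) = 310/3313 = 0.093571
p₀ = P(outcome | unexposed) = 274/4064 = 0.067421
Overall risk P(Y=1) = π·p₁ + (1−π)·p₀ = 0.434×0.093571 + 0.566×0.067421 = 0.07877.
Under exogeneity, PAF = [P(Y=1) − p₀] / P(Y=1).
PAF = (0.07877 − 0.067421) / 0.07877 ≈ 0.1441

PAF ≈ 0.144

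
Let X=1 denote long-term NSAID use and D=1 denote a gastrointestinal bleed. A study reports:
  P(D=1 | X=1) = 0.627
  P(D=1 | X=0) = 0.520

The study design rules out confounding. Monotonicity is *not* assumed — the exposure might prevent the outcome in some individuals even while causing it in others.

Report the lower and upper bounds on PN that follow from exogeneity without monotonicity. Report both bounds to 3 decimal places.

Let p₁ = 0.627, p₀ = 0.52.
Under exogeneity alone the bounds on PN are max{0,(p₁−p₀)/p₁} ≤ PN ≤ min{1,(1−p₀)/p₁}.
  lower = (p₁ − p₀)/p₁ = 0.107 / 0.627 ≈ 0.1707
  upper = min{1, (1 − p₀)/p₁} = 0.48 / 0.627 ≈ 0.7656

0.171 ≤ PN ≤ 0.766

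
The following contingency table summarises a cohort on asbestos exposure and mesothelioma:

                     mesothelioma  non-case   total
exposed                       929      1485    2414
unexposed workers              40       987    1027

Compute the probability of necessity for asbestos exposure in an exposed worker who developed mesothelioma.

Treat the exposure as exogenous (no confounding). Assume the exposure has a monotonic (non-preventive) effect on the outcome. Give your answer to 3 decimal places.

p₁ = P(outcome | exposed) = 929/2414 = 0.38484
p₀ = P(outcome | unexposed) = 40/1027 = 0.038948
Under exogeneity and monotonicity, PN = (p₁ − p₀)/p₁.
PN = (0.38484 − 0.038948) / 0.38484 ≈ 0.8988

PN ≈ 0.899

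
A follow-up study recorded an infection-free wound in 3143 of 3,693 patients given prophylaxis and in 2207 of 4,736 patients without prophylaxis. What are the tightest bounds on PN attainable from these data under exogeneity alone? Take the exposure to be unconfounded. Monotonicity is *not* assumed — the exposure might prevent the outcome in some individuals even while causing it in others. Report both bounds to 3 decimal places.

p₁ = P(outcome | exposed) = 3143/3693 = 0.85107
p₀ = P(outcome | unexposed) = 2207/4736 = 0.46601
Under exogeneity alone the bounds on PN are max{0,(p₁−p₀)/p₁} ≤ PN ≤ min{1,(1−p₀)/p₁}.
  lower = (p₁ − p₀)/p₁ = 0.38506 / 0.85107 ≈ 0.4524
  upper = min{1, (1 − p₀)/p₁} = 0.53399 / 0.85107 ≈ 0.6274

0.452 ≤ PN ≤ 0.627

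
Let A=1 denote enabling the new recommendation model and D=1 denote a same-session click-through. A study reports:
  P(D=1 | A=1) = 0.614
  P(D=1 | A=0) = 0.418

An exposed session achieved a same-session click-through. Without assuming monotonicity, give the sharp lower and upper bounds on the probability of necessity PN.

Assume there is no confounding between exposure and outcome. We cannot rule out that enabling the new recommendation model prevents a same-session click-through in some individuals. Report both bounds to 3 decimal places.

0.319 ≤ PN ≤ 0.948

Let p₁ = 0.614, p₀ = 0.418.
Under exogeneity alone the bounds on PN are max{0,(p₁−p₀)/p₁} ≤ PN ≤ min{1,(1−p₀)/p₁}.
  lower = (p₁ − p₀)/p₁ = 0.196 / 0.614 ≈ 0.3192
  upper = min{1, (1 − p₀)/p₁} = 0.582 / 0.614 ≈ 0.9479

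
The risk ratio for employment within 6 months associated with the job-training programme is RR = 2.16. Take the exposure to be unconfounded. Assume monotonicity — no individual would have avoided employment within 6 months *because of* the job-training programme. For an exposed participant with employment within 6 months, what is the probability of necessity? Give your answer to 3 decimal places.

Under exogeneity and monotonicity, PN = (RR − 1) / RR = 1 − 1/RR.
PN = (2.16 − 1) / 2.16 = 1.16 / 2.16 ≈ 0.5370

PN ≈ 0.537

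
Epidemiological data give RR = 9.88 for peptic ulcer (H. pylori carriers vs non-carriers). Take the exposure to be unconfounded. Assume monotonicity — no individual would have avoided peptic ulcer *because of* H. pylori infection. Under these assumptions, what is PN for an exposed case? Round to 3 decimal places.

PN ≈ 0.899

Under exogeneity and monotonicity, PN = (RR − 1) / RR = 1 − 1/RR.
PN = (9.88 − 1) / 9.88 = 8.88 / 9.88 ≈ 0.8988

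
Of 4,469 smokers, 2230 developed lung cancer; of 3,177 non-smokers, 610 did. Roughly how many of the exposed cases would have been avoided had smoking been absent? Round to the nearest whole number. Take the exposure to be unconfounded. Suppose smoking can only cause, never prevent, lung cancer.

p₁ = P(outcome | exposed) = 2230/4469 = 0.49899
p₀ = P(outcome | unexposed) = 610/3177 = 0.19201
PN = (p₁ − p₀)/p₁ = (0.49899 − 0.19201) / 0.49899 ≈ 0.61522.
Attributable cases ≈ PN × (exposed cases) = 0.61522 × 2230 ≈ 1371.93.

about 1372 cases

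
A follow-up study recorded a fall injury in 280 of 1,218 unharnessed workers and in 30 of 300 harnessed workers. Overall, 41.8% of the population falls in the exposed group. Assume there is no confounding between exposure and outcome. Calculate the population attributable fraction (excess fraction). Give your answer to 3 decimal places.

p₁ = P(outcome | exposed) = 280/1218 = 0.22989
p₀ = P(outcome | unexposed) = 30/300 = 0.1
Overall risk P(Y=1) = π·p₁ + (1−π)·p₀ = 0.418×0.22989 + 0.582×0.1 = 0.15429.
Under exogeneity, PAF = [P(Y=1) − p₀] / P(Y=1).
PAF = (0.15429 − 0.1) / 0.15429 ≈ 0.3519

PAF ≈ 0.352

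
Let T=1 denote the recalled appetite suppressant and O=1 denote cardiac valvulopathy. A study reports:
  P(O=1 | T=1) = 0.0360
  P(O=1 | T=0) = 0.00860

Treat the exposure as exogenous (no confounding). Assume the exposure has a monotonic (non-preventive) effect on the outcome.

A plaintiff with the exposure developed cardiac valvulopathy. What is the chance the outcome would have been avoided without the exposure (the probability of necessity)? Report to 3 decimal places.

PN ≈ 0.761

Let p₁ = 0.036, p₀ = 0.0086.
Under exogeneity and monotonicity, PN = (p₁ − p₀) / p₁.
PN = (0.036 − 0.0086) / 0.036 = 0.0274 / 0.036 ≈ 0.7611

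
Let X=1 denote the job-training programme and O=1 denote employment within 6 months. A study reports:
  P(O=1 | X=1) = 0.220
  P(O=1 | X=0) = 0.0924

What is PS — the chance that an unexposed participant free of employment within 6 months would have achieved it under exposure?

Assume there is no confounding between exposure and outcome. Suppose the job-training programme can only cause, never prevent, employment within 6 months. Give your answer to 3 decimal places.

PS ≈ 0.141

Let p₁ = 0.22, p₀ = 0.0924.
Under exogeneity and monotonicity, PS = (p₁ − p₀) / (1 − p₀).
PS = (0.22 − 0.0924) / (1 − 0.0924) = 0.1276 / 0.9076 ≈ 0.1406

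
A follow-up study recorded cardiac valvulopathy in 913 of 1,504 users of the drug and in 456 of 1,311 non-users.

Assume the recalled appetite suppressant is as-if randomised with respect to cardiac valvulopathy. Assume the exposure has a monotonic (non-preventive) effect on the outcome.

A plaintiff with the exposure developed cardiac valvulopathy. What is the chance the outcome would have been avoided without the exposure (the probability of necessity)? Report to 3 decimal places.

p₁ = P(outcome | exposed) = 913/1504 = 0.60705
p₀ = P(outcome | unexposed) = 456/1311 = 0.34783
Under exogeneity and monotonicity, PN = (p₁ − p₀) / p₁.
PN = (0.60705 − 0.34783) / 0.60705 = 0.25922 / 0.60705 ≈ 0.4270

PN ≈ 0.427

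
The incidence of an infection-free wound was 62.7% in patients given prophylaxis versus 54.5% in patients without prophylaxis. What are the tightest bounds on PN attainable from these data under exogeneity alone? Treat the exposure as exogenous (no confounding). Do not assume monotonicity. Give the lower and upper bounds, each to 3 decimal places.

p₁ = 0.627, p₀ = 0.545.
Under exogeneity alone the bounds on PN are max{0,(p₁−p₀)/p₁} ≤ PN ≤ min{1,(1−p₀)/p₁}.
  lower = (p₁ − p₀)/p₁ = 0.082 / 0.627 ≈ 0.1308
  upper = min{1, (1 − p₀)/p₁} = 0.455 / 0.627 ≈ 0.7257

0.131 ≤ PN ≤ 0.726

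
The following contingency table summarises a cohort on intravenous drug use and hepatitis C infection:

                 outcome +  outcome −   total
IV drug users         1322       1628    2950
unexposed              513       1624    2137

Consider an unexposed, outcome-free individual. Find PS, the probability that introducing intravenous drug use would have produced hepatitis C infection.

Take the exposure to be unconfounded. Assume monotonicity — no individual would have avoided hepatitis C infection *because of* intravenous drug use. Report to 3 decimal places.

p₁ = P(outcome | exposed) = 1322/2950 = 0.44814
p₀ = P(outcome | unexposed) = 513/2137 = 0.24006
Under exogeneity and monotonicity, PS = (p₁ − p₀) / (1 − p₀).
PS = (0.44814 − 0.24006) / (1 − 0.24006) = 0.20808 / 0.75994 ≈ 0.2738

PS ≈ 0.274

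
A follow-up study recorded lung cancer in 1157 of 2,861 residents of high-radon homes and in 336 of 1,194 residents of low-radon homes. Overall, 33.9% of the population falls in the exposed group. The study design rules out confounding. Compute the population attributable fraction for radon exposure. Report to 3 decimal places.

PAF ≈ 0.129

p₁ = P(outcome | exposed) = 1157/2861 = 0.4044
p₀ = P(outcome | unexposed) = 336/1194 = 0.28141
Overall risk P(Y=1) = π·p₁ + (1−π)·p₀ = 0.339×0.4044 + 0.661×0.28141 = 0.3231.
Under exogeneity, PAF = [P(Y=1) − p₀] / P(Y=1).
PAF = (0.3231 − 0.28141) / 0.3231 ≈ 0.1290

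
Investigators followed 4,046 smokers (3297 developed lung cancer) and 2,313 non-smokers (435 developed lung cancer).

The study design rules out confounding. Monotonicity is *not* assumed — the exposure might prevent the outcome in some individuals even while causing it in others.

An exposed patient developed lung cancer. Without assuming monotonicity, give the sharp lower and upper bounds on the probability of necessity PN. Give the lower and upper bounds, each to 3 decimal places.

p₁ = P(outcome | exposed) = 3297/4046 = 0.81488
p₀ = P(outcome | unexposed) = 435/2313 = 0.18807
Under exogeneity alone the bounds on PN are max{0,(p₁−p₀)/p₁} ≤ PN ≤ min{1,(1−p₀)/p₁}.
  lower = (p₁ − p₀)/p₁ = 0.62681 / 0.81488 ≈ 0.7692
  upper = min{1, (1 − p₀)/p₁} = 0.81193 / 0.81488 ≈ 0.9964

0.769 ≤ PN ≤ 0.996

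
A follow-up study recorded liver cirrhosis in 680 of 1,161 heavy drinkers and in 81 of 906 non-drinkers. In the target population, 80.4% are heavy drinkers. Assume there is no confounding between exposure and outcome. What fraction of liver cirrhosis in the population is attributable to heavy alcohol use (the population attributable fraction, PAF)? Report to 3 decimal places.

PAF ≈ 0.817

p₁ = P(outcome | exposed) = 680/1161 = 0.5857
p₀ = P(outcome | unexposed) = 81/906 = 0.089404
Overall risk P(Y=1) = π·p₁ + (1−π)·p₀ = 0.804×0.5857 + 0.196×0.089404 = 0.48843.
Under exogeneity, PAF = [P(Y=1) − p₀] / P(Y=1).
PAF = (0.48843 − 0.089404) / 0.48843 ≈ 0.8170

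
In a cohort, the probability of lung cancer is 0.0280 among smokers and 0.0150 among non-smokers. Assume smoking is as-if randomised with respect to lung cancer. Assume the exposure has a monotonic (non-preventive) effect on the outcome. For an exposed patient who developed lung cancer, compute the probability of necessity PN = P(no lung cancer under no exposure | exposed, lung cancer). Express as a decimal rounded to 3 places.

PN ≈ 0.464

Let p₁ = 0.028, p₀ = 0.015.
Under exogeneity and monotonicity, PN = (p₁ − p₀) / p₁.
PN = (0.028 − 0.015) / 0.028 = 0.013 / 0.028 ≈ 0.4643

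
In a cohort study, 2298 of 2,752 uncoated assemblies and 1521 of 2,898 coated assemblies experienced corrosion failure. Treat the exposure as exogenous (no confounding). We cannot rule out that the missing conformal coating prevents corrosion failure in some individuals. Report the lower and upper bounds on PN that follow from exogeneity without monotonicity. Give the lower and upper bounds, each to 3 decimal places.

0.371 ≤ PN ≤ 0.569

p₁ = P(outcome | exposed) = 2298/2752 = 0.83503
p₀ = P(outcome | unexposed) = 1521/2898 = 0.52484
Under exogeneity alone the bounds on PN are max{0,(p₁−p₀)/p₁} ≤ PN ≤ min{1,(1−p₀)/p₁}.
  lower = (p₁ − p₀)/p₁ = 0.31018 / 0.83503 ≈ 0.3715
  upper = min{1, (1 − p₀)/p₁} = 0.47516 / 0.83503 ≈ 0.5690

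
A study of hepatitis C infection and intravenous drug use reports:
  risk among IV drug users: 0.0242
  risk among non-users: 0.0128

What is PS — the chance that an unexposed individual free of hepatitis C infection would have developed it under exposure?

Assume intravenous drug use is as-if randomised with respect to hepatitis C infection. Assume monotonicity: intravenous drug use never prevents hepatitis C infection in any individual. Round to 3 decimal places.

PS ≈ 0.012

Let p₁ = 0.0242, p₀ = 0.0128.
Under exogeneity and monotonicity, PS = (p₁ − p₀) / (1 − p₀).
PS = (0.0242 − 0.0128) / (1 − 0.0128) = 0.0114 / 0.9872 ≈ 0.0115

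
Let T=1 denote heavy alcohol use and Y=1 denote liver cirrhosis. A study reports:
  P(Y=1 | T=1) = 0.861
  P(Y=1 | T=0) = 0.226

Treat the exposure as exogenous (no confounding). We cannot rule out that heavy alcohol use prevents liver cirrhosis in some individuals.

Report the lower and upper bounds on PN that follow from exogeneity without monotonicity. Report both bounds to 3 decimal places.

0.738 ≤ PN ≤ 0.899

Let p₁ = 0.861, p₀ = 0.226.
Under exogeneity alone the bounds on PN are max{0,(p₁−p₀)/p₁} ≤ PN ≤ min{1,(1−p₀)/p₁}.
  lower = (p₁ − p₀)/p₁ = 0.635 / 0.861 ≈ 0.7375
  upper = min{1, (1 − p₀)/p₁} = 0.774 / 0.861 ≈ 0.8990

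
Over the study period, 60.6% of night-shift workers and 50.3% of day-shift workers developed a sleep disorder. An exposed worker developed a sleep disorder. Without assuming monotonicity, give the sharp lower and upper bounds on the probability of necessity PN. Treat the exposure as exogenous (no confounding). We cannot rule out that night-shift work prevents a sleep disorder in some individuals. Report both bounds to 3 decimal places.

0.170 ≤ PN ≤ 0.820

p₁ = 0.606, p₀ = 0.503.
Under exogeneity alone the bounds on PN are max{0,(p₁−p₀)/p₁} ≤ PN ≤ min{1,(1−p₀)/p₁}.
  lower = (p₁ − p₀)/p₁ = 0.103 / 0.606 ≈ 0.1700
  upper = min{1, (1 − p₀)/p₁} = 0.497 / 0.606 ≈ 0.8201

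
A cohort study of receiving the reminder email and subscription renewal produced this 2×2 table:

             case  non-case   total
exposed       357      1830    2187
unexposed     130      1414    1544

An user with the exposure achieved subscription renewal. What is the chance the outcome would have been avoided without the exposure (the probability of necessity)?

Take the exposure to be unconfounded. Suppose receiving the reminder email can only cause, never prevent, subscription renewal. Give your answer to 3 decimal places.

PN ≈ 0.484

p₁ = P(outcome | exposed) = 357/2187 = 0.16324
p₀ = P(outcome | unexposed) = 130/1544 = 0.084197
Under exogeneity and monotonicity, PN = (p₁ − p₀)/p₁.
PN = (0.16324 − 0.084197) / 0.16324 ≈ 0.4842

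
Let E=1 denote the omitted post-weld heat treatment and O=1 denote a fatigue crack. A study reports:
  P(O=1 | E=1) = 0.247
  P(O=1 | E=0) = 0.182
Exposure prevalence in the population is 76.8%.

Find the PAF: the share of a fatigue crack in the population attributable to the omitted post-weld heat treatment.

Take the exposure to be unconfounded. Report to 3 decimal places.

PAF ≈ 0.215

Let p₁ = 0.247, p₀ = 0.182.
Overall risk P(Y=1) = π·p₁ + (1−π)·p₀ = 0.768×0.247 + 0.232×0.182 = 0.23192.
Under exogeneity, PAF = [P(Y=1) − p₀] / P(Y=1).
PAF = (0.23192 − 0.182) / 0.23192 ≈ 0.2152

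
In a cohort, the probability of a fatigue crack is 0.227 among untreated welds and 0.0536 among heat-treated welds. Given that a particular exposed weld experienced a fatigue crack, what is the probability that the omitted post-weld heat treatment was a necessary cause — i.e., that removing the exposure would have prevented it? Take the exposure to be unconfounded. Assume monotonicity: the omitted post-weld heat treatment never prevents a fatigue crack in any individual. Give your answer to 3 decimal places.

PN ≈ 0.764

Let p₁ = 0.227, p₀ = 0.0536.
Under exogeneity and monotonicity, PN = (p₁ − p₀) / p₁.
PN = (0.227 − 0.0536) / 0.227 = 0.1734 / 0.227 ≈ 0.7639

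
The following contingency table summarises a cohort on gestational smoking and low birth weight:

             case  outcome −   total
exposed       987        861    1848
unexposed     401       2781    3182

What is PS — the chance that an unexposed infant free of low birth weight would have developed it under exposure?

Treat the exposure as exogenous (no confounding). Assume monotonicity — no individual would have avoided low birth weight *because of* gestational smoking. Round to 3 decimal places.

p₁ = P(outcome | exposed) = 987/1848 = 0.53409
p₀ = P(outcome | unexposed) = 401/3182 = 0.12602
Under exogeneity and monotonicity, PS = (p₁ − p₀)/(1 − p₀).
PS = (0.53409 − 0.12602) / 0.87398 ≈ 0.4669

PS ≈ 0.467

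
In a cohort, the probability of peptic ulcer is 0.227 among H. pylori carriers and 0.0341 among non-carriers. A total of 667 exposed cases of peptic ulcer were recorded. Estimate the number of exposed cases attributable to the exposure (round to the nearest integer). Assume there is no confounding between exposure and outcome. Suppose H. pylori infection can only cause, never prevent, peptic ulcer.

Let p₁ = 0.227, p₀ = 0.0341.
PN = (p₁ − p₀)/p₁ = (0.227 − 0.0341) / 0.227 ≈ 0.84978.
Attributable cases ≈ PN × (exposed cases) = 0.84978 × 667 ≈ 566.80.

about 567 cases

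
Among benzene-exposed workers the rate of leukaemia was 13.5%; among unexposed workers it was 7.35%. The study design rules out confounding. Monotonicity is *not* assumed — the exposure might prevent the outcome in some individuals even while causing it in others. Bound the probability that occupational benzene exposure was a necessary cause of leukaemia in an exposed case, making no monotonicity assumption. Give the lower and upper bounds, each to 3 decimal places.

p₁ = 0.135, p₀ = 0.0735.
Under exogeneity alone the bounds on PN are max{0,(p₁−p₀)/p₁} ≤ PN ≤ min{1,(1−p₀)/p₁}.
  lower = (p₁ − p₀)/p₁ = 0.0615 / 0.135 ≈ 0.4556
  upper = min{1, (1 − p₀)/p₁} = 0.9265 / 0.135 ≈ 6.8630 → capped at 1

0.456 ≤ PN ≤ 1.000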